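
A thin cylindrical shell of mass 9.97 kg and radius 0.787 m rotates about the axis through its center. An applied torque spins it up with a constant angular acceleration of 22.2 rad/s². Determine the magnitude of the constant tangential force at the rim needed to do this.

I = MR² = (9.97)(0.787)² = 6.175 kg·m².
The required torque is τ = Iα = (6.175)(22.20) = 137.1 N·m.
A tangential force at the rim gives τ = FR, so F = τ/R = 137.1/0.787 = 174.2 N.

F ≈ 174 N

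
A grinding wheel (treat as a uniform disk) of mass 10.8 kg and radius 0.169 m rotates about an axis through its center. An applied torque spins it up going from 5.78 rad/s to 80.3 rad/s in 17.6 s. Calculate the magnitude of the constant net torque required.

τ ≈ 0.653 N·m

I = ½MR² = (1/2)(10.8)(0.169)² = 0.1542 kg·m².
α = Δω/Δt = (80.3 − 5.78)/17.6 = 4.234 rad/s².
τ = Iα = (0.1542)(4.234) = 0.6530 N·m.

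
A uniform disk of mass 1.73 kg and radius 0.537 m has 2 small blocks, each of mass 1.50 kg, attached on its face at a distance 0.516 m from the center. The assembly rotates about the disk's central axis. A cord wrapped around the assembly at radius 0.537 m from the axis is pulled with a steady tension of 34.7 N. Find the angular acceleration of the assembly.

α ≈ 17.8 rad/s²

I_disk = ½MR² = ½(1.73)(0.537)² = 0.2494 kg·m².
I_blocks = 2·m·r² = 2(1.50)(0.516)² = 0.7988 kg·m².
Total I = 1.048 kg·m².
τ = F r = (34.7)(0.537) = 18.63 N·m.
α = τ/I = 18.63/1.048 = 17.78 rad/s².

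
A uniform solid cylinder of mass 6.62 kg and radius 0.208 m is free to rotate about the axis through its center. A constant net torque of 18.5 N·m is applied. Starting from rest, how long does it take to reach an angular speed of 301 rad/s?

t ≈ 2.33 s

I = ½MR² = (1/2)(6.62)(0.208)² = 0.1432 kg·m².
α = τ/I = 18.5/0.1432 = 129.2 rad/s².
ω = αt ⇒ t = ω/α = 301/129.2 = 2.330 s.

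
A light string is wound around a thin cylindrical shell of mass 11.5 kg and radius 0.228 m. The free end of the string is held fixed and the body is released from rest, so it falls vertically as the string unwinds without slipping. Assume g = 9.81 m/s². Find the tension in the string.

T ≈ 56.4 N

Translation: Mg − T = Ma. Rotation about the center: TR = Iα with I = MR².
With a = αR: T = (I/R²)a = M a, so Mg = (1 + 1.000)Ma.
a = g/(1 + 1.000) = 9.81/2.000 = 4.905 m/s².
T = 1.000·M·a = (1.000)(11.5)(4.905) = 56.41 N.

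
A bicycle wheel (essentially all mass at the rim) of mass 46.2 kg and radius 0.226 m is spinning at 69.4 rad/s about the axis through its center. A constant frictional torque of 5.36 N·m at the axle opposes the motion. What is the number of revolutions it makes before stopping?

≈ 169 revolutions

I = MR² = (46.2)(0.226)² = 2.360 kg·m².
The net torque has magnitude 5.36 N·m, opposing ω.
|α| = τ/I = 5.360/2.360 = 2.271 rad/s² (deceleration).
ω² = ω₀² − 2|α|θ with ω = 0 ⇒ θ = ω₀²/(2|α|) = 1060 rad = 168.7 rev.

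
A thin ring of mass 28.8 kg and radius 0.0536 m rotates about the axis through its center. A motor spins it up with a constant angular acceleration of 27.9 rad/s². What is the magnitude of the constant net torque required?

I = MR² = (28.8)(0.0536)² = 0.08274 kg·m².
τ = Iα = (0.08274)(27.90) = 2.308 N·m.

τ ≈ 2.31 N·m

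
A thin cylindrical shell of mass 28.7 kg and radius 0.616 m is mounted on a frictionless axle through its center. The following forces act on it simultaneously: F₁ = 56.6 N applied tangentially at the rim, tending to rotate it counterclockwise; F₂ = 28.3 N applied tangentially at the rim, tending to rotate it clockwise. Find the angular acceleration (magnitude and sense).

I = MR² = (28.7)(0.616)² = 10.89 kg·m².
Taking counterclockwise as positive: τ₁ = +(56.6)(0.616) = +34.87 N·m; τ₂ = −(28.3)(0.616) = −17.43 N·m.
Net torque τ = 17.43 N·m.
α = τ/I = 17.43/10.89 = 1.601 rad/s².

α ≈ 1.60 rad/s², counterclockwise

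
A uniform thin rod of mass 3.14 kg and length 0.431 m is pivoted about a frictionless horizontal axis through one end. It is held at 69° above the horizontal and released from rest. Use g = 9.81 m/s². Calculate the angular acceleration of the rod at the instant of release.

α ≈ 12.2 rad/s²

About the pivot, I = (1/3)ML² = (1/3)(3.14)(0.431)² = 0.1944 kg·m².
The weight acts at the center, a distance L/2 = 0.2155 m from the pivot; τ = Mg(L/2) cos 69° = 2.379 N·m.
α = τ/I = 2.379/0.1944 = 12.24 rad/s².
(Equivalently α = (3g/(2L)) cos 69° = 12.24 rad/s².)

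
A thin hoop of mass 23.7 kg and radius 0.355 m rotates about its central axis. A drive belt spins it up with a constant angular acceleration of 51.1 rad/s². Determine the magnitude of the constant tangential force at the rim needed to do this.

F ≈ 430 N

I = MR² = (23.7)(0.355)² = 2.987 kg·m².
The required torque is τ = Iα = (2.987)(51.10) = 152.6 N·m.
A tangential force at the rim gives τ = FR, so F = τ/R = 152.6/0.355 = 429.9 N.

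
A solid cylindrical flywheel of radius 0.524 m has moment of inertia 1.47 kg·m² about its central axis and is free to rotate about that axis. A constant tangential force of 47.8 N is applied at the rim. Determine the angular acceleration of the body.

α ≈ 17.0 rad/s²

τ = F R = (47.8)(0.524) = 25.05 N·m.
Newton's second law for rotation, τ = Iα, gives α = τ/I = 25.05/1.470 = 17.04 rad/s².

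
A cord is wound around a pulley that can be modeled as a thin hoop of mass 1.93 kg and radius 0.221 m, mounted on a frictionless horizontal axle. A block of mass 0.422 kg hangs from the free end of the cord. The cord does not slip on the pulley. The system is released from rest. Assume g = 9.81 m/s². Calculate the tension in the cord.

I = MR² = (1.93)(0.221)² = 0.09426 kg·m².
Block: mg − T = ma. Pulley: TR = Iα. No-slip: a = αR, so T = (I/R²)a = 1.930·a.
Then mg = (m + 1.930)a, so a = (0.422)(9.81)/(0.422 + 1.930) = 1.760 m/s².
T = 1.930·a = 3.397 N.

T ≈ 3.40 N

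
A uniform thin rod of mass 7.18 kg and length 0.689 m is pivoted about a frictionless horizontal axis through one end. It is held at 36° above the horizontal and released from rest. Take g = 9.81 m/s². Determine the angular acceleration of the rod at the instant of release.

About the pivot, I = (1/3)ML² = (1/3)(7.18)(0.689)² = 1.136 kg·m².
The weight acts at the center, a distance L/2 = 0.3445 m from the pivot; τ = Mg(L/2) cos 36° = 19.63 N·m.
α = τ/I = 19.63/1.136 = 17.28 rad/s².

α ≈ 17.3 rad/s²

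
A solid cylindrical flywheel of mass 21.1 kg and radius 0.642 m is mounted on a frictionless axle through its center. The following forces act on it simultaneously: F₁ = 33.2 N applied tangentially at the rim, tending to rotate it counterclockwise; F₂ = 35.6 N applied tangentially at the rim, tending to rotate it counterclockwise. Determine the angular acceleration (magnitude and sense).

I = ½MR² = (1/2)(21.1)(0.642)² = 4.348 kg·m².
Taking counterclockwise as positive: τ₁ = +(33.2)(0.642) = +21.31 N·m; τ₂ = +(35.6)(0.642) = +22.86 N·m.
Net torque τ = 44.17 N·m.
α = τ/I = 44.17/4.348 = 10.16 rad/s².

α ≈ 10.2 rad/s², counterclockwise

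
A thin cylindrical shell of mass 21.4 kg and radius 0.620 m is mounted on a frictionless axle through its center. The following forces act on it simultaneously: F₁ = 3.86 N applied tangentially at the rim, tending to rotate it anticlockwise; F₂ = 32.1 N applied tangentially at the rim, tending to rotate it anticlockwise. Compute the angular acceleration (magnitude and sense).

I = MR² = (21.4)(0.620)² = 8.226 kg·m².
Taking anticlockwise as positive: τ₁ = +(3.86)(0.620) = +2.393 N·m; τ₂ = +(32.1)(0.620) = +19.90 N·m.
Net torque τ = 22.30 N·m.
α = τ/I = 22.30/8.226 = 2.710 rad/s².

α ≈ 2.71 rad/s², anticlockwise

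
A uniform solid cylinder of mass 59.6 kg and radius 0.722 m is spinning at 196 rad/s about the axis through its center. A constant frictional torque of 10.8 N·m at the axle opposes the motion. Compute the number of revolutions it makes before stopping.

I = ½MR² = (1/2)(59.6)(0.722)² = 15.53 kg·m².
The net torque has magnitude 10.8 N·m, opposing ω.
|α| = τ/I = 10.80/15.53 = 0.6952 rad/s² (deceleration).
ω² = ω₀² − 2|α|θ with ω = 0 ⇒ θ = ω₀²/(2|α|) = 27630 rad = 4397 rev.

≈ 4400 revolutions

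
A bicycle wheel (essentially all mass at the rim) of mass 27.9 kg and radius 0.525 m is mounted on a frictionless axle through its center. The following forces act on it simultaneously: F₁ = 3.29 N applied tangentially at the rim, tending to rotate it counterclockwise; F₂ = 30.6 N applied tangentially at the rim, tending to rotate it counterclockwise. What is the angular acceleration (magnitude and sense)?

α ≈ 2.31 rad/s², counterclockwise

I = MR² = (27.9)(0.525)² = 7.690 kg·m².
Taking counterclockwise as positive: τ₁ = +(3.29)(0.525) = +1.727 N·m; τ₂ = +(30.6)(0.525) = +16.07 N·m.
Net torque τ = 17.79 N·m.
α = τ/I = 17.79/7.690 = 2.314 rad/s².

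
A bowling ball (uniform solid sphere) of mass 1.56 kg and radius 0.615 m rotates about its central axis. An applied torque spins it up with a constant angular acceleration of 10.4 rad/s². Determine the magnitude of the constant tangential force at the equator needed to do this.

F ≈ 3.99 N

I = (2/5)MR² = (2/5)(1.56)(0.615)² = 0.2360 kg·m².
The required torque is τ = Iα = (0.2360)(10.40) = 2.455 N·m.
A tangential force at the equator gives τ = FR, so F = τ/R = 2.455/0.615 = 3.991 N.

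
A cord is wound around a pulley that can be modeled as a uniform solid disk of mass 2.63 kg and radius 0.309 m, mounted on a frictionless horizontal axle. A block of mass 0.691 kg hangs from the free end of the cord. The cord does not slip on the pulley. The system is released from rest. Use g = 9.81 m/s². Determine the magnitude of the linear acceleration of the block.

a ≈ 3.38 m/s²

I = ½MR² = (1/2)(2.63)(0.309)² = 0.1256 kg·m².
Block: mg − T = ma. Pulley: TR = Iα. No-slip: a = αR, so T = (I/R²)a = 1.315·a.
Then mg = (m + 1.315)a, so a = (0.691)(9.81)/(0.691 + 1.315) = 3.379 m/s².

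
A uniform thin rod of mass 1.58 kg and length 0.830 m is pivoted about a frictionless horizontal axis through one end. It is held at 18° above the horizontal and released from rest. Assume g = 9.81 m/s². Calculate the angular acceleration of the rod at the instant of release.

About the pivot, I = (1/3)ML² = (1/3)(1.58)(0.830)² = 0.3628 kg·m².
The weight acts at the center, a distance L/2 = 0.4150 m from the pivot; τ = Mg(L/2) cos 18° = 6.118 N·m.
α = τ/I = 6.118/0.3628 = 16.86 rad/s².

α ≈ 16.9 rad/s²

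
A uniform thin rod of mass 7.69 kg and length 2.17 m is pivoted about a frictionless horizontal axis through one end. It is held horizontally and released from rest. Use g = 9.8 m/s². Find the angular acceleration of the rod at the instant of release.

α ≈ 6.77 rad/s²

About the pivot, I = (1/3)ML² = (1/3)(7.69)(2.17)² = 12.07 kg·m².
The weight acts at the center, a distance L/2 = 1.085 m from the pivot; τ = Mg(L/2) = 81.77 N·m.
α = τ/I = 81.77/12.07 = 6.774 rad/s².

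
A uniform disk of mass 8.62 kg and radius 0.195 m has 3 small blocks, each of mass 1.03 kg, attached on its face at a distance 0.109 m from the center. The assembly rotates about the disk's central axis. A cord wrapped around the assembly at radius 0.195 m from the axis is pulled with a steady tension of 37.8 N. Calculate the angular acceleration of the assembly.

α ≈ 36.7 rad/s²

I_disk = ½MR² = ½(8.62)(0.195)² = 0.1639 kg·m².
I_blocks = 3·m·r² = 3(1.03)(0.109)² = 0.03671 kg·m².
Total I = 0.2006 kg·m².
τ = F r = (37.8)(0.195) = 7.371 N·m.
α = τ/I = 7.371/0.2006 = 36.74 rad/s².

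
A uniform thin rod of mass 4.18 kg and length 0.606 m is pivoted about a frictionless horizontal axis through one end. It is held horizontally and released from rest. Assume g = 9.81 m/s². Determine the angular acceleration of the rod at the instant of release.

α ≈ 24.3 rad/s²

About the pivot, I = (1/3)ML² = (1/3)(4.18)(0.606)² = 0.5117 kg·m².
The weight acts at the center, a distance L/2 = 0.3030 m from the pivot; τ = Mg(L/2) = 12.42 N·m.
α = τ/I = 12.42/0.5117 = 24.28 rad/s².
(Equivalently α = (3g/(2L)) = 24.28 rad/s².)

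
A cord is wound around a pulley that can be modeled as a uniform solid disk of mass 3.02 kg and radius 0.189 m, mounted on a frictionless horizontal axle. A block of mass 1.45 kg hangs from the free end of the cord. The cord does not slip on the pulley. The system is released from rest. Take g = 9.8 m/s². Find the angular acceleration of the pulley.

I = ½MR² = (1/2)(3.02)(0.189)² = 0.05394 kg·m².
Block: mg − T = ma. Pulley: TR = Iα. No-slip: a = αR, so T = (I/R²)a = 1.510·a.
Then mg = (m + 1.510)a, so a = (1.45)(9.8)/(1.45 + 1.510) = 4.801 m/s².
α = a/R = 4.801/0.189 = 25.40 rad/s².

α ≈ 25.4 rad/s²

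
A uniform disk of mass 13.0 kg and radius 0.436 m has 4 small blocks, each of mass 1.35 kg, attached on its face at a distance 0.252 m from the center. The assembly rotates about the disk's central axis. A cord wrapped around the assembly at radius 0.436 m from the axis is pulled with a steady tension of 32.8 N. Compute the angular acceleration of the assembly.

I_disk = ½MR² = ½(13.0)(0.436)² = 1.236 kg·m².
I_blocks = 4·m·r² = 4(1.35)(0.252)² = 0.3429 kg·m².
Total I = 1.579 kg·m².
τ = F r = (32.8)(0.436) = 14.30 N·m.
α = τ/I = 14.30/1.579 = 9.059 rad/s².

α ≈ 9.06 rad/s²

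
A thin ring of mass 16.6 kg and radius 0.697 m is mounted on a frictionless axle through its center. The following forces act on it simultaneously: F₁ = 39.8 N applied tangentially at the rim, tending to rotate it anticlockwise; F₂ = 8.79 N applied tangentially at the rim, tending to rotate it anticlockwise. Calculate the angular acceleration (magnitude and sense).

α ≈ 4.20 rad/s², anticlockwise

I = MR² = (16.6)(0.697)² = 8.064 kg·m².
Taking anticlockwise as positive: τ₁ = +(39.8)(0.697) = +27.74 N·m; τ₂ = +(8.79)(0.697) = +6.127 N·m.
Net torque τ = 33.87 N·m.
α = τ/I = 33.87/8.064 = 4.200 rad/s².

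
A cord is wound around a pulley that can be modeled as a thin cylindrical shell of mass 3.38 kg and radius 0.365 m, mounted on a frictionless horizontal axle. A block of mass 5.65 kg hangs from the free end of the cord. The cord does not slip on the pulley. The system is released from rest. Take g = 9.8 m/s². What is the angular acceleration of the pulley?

I = MR² = (3.38)(0.365)² = 0.4503 kg·m².
Block: mg − T = ma. Pulley: TR = Iα. No-slip: a = αR, so T = (I/R²)a = 3.380·a.
Then mg = (m + 3.380)a, so a = (5.65)(9.8)/(5.65 + 3.380) = 6.132 m/s².
α = a/R = 6.132/0.365 = 16.80 rad/s².

α ≈ 16.8 rad/s²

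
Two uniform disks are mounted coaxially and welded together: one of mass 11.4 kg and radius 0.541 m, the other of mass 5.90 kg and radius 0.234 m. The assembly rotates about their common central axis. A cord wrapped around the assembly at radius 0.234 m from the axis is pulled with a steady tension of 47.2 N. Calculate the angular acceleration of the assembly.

I = ½M₁R₁² + ½M₂R₂² = ½(11.4)(0.541)² + ½(5.90)(0.234)² = 1.830 kg·m².
τ = F r = (47.2)(0.234) = 11.04 N·m.
α = τ/I = 11.04/1.830 = 6.036 rad/s².

α ≈ 6.04 rad/s²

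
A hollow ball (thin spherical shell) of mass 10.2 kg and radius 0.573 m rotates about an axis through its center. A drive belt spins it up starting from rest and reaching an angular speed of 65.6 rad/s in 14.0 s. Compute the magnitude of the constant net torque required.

I = (2/3)MR² = (2/3)(10.2)(0.573)² = 2.233 kg·m².
α = Δω/Δt = (65.6 − 0)/14.0 = 4.686 rad/s².
τ = Iα = (2.233)(4.686) = 10.46 N·m.

τ ≈ 10.5 N·m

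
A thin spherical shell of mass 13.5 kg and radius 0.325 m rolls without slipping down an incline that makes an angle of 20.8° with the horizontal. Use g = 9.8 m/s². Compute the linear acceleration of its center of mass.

a ≈ 2.09 m/s²

Translation along the incline: Mg sinθ − f = Ma.
Rotation about the center: fR = Iα with I = (2/3)MR². No-slip gives a = αR, so f = (I/R²)a = (2/3)M a.
Substituting: Mg sinθ = (1 + 0.6667)Ma, so a = g sinθ/(1 + 0.6667) = (9.8) sin 20.8° / 1.667 = 2.088 m/s².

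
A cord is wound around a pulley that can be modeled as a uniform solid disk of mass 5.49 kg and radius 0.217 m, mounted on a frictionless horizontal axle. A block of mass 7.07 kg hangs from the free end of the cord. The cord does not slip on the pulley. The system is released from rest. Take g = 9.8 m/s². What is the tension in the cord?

T ≈ 19.4 N

I = ½MR² = (1/2)(5.49)(0.217)² = 0.1293 kg·m².
Block: mg − T = ma. Pulley: TR = Iα. No-slip: a = αR, so T = (I/R²)a = 2.745·a.
Then mg = (m + 2.745)a, so a = (7.07)(9.8)/(7.07 + 2.745) = 7.059 m/s².
T = 2.745·a = 19.38 N.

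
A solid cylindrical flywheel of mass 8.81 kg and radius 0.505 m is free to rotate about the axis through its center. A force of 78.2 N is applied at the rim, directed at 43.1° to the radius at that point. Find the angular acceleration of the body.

α ≈ 24.0 rad/s²

I = ½MR² = (1/2)(8.81)(0.505)² = 1.123 kg·m².
Only the tangential component produces torque: τ = F R sinθ = (78.2)(0.505) sin 43.1° = 26.98 N·m.
From τ = Iα: α = 26.98/1.123 = 24.02 rad/s².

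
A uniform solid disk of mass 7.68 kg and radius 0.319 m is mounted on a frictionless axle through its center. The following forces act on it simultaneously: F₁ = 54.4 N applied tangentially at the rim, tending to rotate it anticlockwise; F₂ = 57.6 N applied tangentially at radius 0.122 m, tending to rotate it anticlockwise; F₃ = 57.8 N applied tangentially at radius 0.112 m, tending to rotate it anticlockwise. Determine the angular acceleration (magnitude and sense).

I = ½MR² = (1/2)(7.68)(0.319)² = 0.3908 kg·m².
Taking anticlockwise as positive: τ₁ = +(54.4)(0.319) = +17.35 N·m; τ₂ = +(57.6)(0.122) = +7.027 N·m; τ₃ = +(57.8)(0.112) = +6.474 N·m.
Net torque τ = 30.85 N·m.
α = τ/I = 30.85/0.3908 = 78.96 rad/s².

α ≈ 79.0 rad/s², anticlockwise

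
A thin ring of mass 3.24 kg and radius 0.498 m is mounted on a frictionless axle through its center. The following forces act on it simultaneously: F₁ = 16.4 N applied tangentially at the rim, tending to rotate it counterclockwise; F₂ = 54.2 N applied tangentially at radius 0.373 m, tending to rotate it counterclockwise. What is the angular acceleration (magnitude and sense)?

α ≈ 35.3 rad/s², counterclockwise

I = MR² = (3.24)(0.498)² = 0.8035 kg·m².
Taking counterclockwise as positive: τ₁ = +(16.4)(0.498) = +8.167 N·m; τ₂ = +(54.2)(0.373) = +20.22 N·m.
Net torque τ = 28.38 N·m.
α = τ/I = 28.38/0.8035 = 35.32 rad/s².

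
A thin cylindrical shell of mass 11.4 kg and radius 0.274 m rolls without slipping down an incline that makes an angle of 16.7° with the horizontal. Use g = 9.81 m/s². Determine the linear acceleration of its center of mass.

a ≈ 1.41 m/s²

Translation along the incline: Mg sinθ − f = Ma.
Rotation about the center: fR = Iα with I = MR². No-slip gives a = αR, so f = (I/R²)a = M a.
Substituting: Mg sinθ = (1 + 1.000)Ma, so a = g sinθ/(1 + 1.000) = (9.81) sin 16.7° / 2.000 = 1.410 m/s².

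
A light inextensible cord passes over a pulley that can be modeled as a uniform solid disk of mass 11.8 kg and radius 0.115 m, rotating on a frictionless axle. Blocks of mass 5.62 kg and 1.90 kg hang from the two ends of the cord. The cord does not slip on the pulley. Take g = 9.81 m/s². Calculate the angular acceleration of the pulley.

I = ½MR² = (1/2)(11.8)(0.115)² = 0.07803 kg·m².
Heavier block: m₁g − T₁ = m₁a. Lighter block: T₂ − m₂g = m₂a.
Pulley: (T₁ − T₂)R = Iα = I(a/R), so T₁ − T₂ = (I/R²)a = (1/2)M_p a = 5.900·a.
Adding the three: (m₁ − m₂)g = (m₁ + m₂ + 5.900)a, so a = (5.62 − 1.90)(9.81)/(5.62 + 1.90 + 5.900) = 2.719 m/s².
α = a/R = 2.719/0.115 = 23.65 rad/s².

α ≈ 23.6 rad/s²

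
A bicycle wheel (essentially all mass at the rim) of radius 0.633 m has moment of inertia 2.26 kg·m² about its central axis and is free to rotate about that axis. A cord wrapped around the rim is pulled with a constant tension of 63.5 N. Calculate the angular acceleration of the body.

α ≈ 17.8 rad/s²

τ = F R = (63.5)(0.633) = 40.20 N·m.
Newton's second law for rotation, τ = Iα, gives α = τ/I = 40.20/2.260 = 17.79 rad/s².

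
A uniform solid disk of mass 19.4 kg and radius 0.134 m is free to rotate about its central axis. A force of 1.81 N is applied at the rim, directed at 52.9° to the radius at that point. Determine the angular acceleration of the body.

I = ½MR² = (1/2)(19.4)(0.134)² = 0.1742 kg·m².
Only the tangential component produces torque: τ = F R sinθ = (1.81)(0.134) sin 52.9° = 0.1934 N·m.
From τ = Iα: α = 0.1934/0.1742 = 1.111 rad/s².

α ≈ 1.11 rad/s²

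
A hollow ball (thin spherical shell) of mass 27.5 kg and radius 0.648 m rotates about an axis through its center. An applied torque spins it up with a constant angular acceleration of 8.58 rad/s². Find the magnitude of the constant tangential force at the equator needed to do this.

F ≈ 102 N

I = (2/3)MR² = (2/3)(27.5)(0.648)² = 7.698 kg·m².
The required torque is τ = Iα = (7.698)(8.580) = 66.05 N·m.
A tangential force at the equator gives τ = FR, so F = τ/R = 66.05/0.648 = 101.9 N.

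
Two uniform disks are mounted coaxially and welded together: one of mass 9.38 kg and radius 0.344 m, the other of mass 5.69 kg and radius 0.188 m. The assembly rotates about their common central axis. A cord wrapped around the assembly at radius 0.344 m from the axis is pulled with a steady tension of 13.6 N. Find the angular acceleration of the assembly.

α ≈ 7.14 rad/s²

I = ½M₁R₁² + ½M₂R₂² = ½(9.38)(0.344)² + ½(5.69)(0.188)² = 0.6555 kg·m².
τ = F r = (13.6)(0.344) = 4.678 N·m.
α = τ/I = 4.678/0.6555 = 7.137 rad/s².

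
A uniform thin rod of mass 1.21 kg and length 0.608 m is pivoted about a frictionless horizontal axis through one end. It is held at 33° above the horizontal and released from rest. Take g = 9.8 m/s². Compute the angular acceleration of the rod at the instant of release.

α ≈ 20.3 rad/s²

About the pivot, I = (1/3)ML² = (1/3)(1.21)(0.608)² = 0.1491 kg·m².
The weight acts at the center, a distance L/2 = 0.3040 m from the pivot; τ = Mg(L/2) cos 33° = 3.023 N·m.
α = τ/I = 3.023/0.1491 = 20.28 rad/s².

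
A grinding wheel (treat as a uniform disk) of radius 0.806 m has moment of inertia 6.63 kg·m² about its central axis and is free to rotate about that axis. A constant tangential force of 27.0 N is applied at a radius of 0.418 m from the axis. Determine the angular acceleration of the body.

τ = F·r = (27.0)(0.418) = 11.29 N·m.
Newton's second law for rotation, τ = Iα, gives α = τ/I = 11.29/6.630 = 1.702 rad/s².

α ≈ 1.70 rad/s²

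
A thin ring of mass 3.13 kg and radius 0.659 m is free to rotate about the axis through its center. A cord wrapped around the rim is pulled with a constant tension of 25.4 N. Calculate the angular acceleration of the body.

I = MR² = (3.13)(0.659)² = 1.359 kg·m².
τ = F R = (25.4)(0.659) = 16.74 N·m.
Newton's second law for rotation, τ = Iα, gives α = τ/I = 16.74/1.359 = 12.31 rad/s².

α ≈ 12.3 rad/s²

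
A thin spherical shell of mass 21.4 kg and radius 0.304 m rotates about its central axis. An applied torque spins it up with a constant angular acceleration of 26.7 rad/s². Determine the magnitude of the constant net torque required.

I = (2/3)MR² = (2/3)(21.4)(0.304)² = 1.318 kg·m².
τ = Iα = (1.318)(26.70) = 35.20 N·m.

τ ≈ 35.2 N·m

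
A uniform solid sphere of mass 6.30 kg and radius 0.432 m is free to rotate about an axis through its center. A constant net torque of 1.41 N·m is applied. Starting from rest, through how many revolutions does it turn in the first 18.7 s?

I = (2/5)MR² = (2/5)(6.30)(0.432)² = 0.4703 kg·m².
α = τ/I = 1.41/0.4703 = 2.998 rad/s².
θ = ½αt² = ½(2.998)(18.7)² = 524.2 rad.
Revolutions = θ/(2π) = 83.43.

≈ 83.4 revolutions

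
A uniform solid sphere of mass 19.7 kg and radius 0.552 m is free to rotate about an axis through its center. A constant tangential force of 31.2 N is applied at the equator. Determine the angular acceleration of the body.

α ≈ 7.17 rad/s²

I = (2/5)MR² = (2/5)(19.7)(0.552)² = 2.401 kg·m².
τ = F R = (31.2)(0.552) = 17.22 N·m.
Newton's second law for rotation, τ = Iα, gives α = τ/I = 17.22/2.401 = 7.173 rad/s².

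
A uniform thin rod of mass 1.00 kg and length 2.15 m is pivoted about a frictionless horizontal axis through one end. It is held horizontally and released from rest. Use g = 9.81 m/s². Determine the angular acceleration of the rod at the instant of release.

About the pivot, I = (1/3)ML² = (1/3)(1.00)(2.15)² = 1.541 kg·m².
The weight acts at the center, a distance L/2 = 1.075 m from the pivot; τ = Mg(L/2) = 10.55 N·m.
α = τ/I = 10.55/1.541 = 6.844 rad/s².

α ≈ 6.84 rad/s²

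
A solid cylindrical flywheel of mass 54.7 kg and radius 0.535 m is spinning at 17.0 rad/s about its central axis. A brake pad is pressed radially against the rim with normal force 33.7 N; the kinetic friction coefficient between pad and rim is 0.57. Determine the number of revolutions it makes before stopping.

≈ 17.5 revolutions

I = ½MR² = (1/2)(54.7)(0.535)² = 7.828 kg·m².
Friction force f = μN = (0.57)(33.7) = 19.21 N at the rim; torque magnitude τ = fR = 10.28 N·m, opposing ω.
|α| = τ/I = 10.28/7.828 = 1.313 rad/s² (deceleration).
ω² = ω₀² − 2|α|θ with ω = 0 ⇒ θ = ω₀²/(2|α|) = 110.1 rad = 17.52 rev.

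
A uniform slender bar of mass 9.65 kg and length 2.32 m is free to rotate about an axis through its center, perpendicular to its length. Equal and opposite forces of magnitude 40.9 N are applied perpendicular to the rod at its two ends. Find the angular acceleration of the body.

α ≈ 21.9 rad/s²

I = (1/12)ML² = (1/12)(9.65)(2.32)² = 4.328 kg·m².
The couple gives τ = F·(L/2) + F·(L/2) = F L = (40.9)(2.32) = 94.89 N·m.
From τ = Iα: α = 94.89/4.328 = 21.92 rad/s².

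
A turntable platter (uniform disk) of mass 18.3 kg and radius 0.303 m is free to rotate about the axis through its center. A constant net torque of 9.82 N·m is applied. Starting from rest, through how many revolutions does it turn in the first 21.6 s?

I = ½MR² = (1/2)(18.3)(0.303)² = 0.8401 kg·m².
α = τ/I = 9.82/0.8401 = 11.69 rad/s².
θ = ½αt² = ½(11.69)(21.6)² = 2727 rad.
Revolutions = θ/(2π) = 434.0.

≈ 434 revolutions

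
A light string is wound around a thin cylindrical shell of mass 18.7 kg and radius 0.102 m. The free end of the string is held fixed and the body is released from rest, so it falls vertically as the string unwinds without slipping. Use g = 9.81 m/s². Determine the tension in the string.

Translation: Mg − T = Ma. Rotation about the center: TR = Iα with I = MR².
With a = αR: T = (I/R²)a = M a, so Mg = (1 + 1.000)Ma.
a = g/(1 + 1.000) = 9.81/2.000 = 4.905 m/s².
T = 1.000·M·a = (1.000)(18.7)(4.905) = 91.72 N.

T ≈ 91.7 N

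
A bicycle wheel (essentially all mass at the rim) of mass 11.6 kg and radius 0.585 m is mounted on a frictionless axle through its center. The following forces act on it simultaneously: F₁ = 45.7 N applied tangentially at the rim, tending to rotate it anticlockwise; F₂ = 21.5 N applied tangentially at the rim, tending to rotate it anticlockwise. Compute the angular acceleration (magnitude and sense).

α ≈ 9.90 rad/s², anticlockwise

I = MR² = (11.6)(0.585)² = 3.970 kg·m².
Taking anticlockwise as positive: τ₁ = +(45.7)(0.585) = +26.73 N·m; τ₂ = +(21.5)(0.585) = +12.58 N·m.
Net torque τ = 39.31 N·m.
α = τ/I = 39.31/3.970 = 9.903 rad/s².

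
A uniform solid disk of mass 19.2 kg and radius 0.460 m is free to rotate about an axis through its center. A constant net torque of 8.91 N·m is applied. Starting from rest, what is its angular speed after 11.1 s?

ω ≈ 48.7 rad/s

I = ½MR² = (1/2)(19.2)(0.460)² = 2.031 kg·m².
α = τ/I = 8.91/2.031 = 4.386 rad/s².
ω = ω₀ + αt = 0 + (4.386)(11.1) = 48.69 rad/s.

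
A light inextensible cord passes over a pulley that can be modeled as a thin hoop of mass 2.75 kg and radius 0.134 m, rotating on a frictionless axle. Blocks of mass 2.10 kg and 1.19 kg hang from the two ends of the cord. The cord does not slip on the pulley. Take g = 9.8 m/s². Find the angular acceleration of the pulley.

I = MR² = (2.75)(0.134)² = 0.04938 kg·m².
Heavier block: m₁g − T₁ = m₁a. Lighter block: T₂ − m₂g = m₂a.
Pulley: (T₁ − T₂)R = Iα = I(a/R), so T₁ − T₂ = (I/R²)a = 1·M_p a = 2.750·a.
Adding the three: (m₁ − m₂)g = (m₁ + m₂ + 2.750)a, so a = (2.10 − 1.19)(9.8)/(2.10 + 1.19 + 2.750) = 1.476 m/s².
α = a/R = 1.476/0.134 = 11.02 rad/s².

α ≈ 11.0 rad/s²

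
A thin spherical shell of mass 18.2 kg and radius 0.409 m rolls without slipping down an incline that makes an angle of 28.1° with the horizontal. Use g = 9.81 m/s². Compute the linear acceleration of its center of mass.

a ≈ 2.77 m/s²

Translation along the incline: Mg sinθ − f = Ma.
Rotation about the center: fR = Iα with I = (2/3)MR². No-slip gives a = αR, so f = (I/R²)a = (2/3)M a.
Substituting: Mg sinθ = (1 + 0.6667)Ma, so a = g sinθ/(1 + 0.6667) = (9.81) sin 28.1° / 1.667 = 2.772 m/s².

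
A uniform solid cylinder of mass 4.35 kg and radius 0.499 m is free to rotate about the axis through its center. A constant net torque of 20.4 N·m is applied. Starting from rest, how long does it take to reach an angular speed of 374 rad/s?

t ≈ 9.93 s

I = ½MR² = (1/2)(4.35)(0.499)² = 0.5416 kg·m².
α = τ/I = 20.4/0.5416 = 37.67 rad/s².
ω = αt ⇒ t = ω/α = 374/37.67 = 9.929 s.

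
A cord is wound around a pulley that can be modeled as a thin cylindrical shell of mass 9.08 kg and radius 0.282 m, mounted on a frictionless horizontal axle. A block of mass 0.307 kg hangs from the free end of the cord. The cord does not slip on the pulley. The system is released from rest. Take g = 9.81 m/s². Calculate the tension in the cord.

I = MR² = (9.08)(0.282)² = 0.7221 kg·m².
Block: mg − T = ma. Pulley: TR = Iα. No-slip: a = αR, so T = (I/R²)a = 9.080·a.
Then mg = (m + 9.080)a, so a = (0.307)(9.81)/(0.307 + 9.080) = 0.3208 m/s².
T = 9.080·a = 2.913 N.

T ≈ 2.91 N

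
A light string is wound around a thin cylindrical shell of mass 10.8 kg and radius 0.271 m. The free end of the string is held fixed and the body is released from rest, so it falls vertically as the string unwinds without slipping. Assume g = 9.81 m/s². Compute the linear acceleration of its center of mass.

Translation: Mg − T = Ma. Rotation about the center: TR = Iα with I = MR².
With a = αR: T = (I/R²)a = M a, so Mg = (1 + 1.000)Ma.
a = g/(1 + 1.000) = 9.81/2.000 = 4.905 m/s².

a ≈ 4.91 m/s²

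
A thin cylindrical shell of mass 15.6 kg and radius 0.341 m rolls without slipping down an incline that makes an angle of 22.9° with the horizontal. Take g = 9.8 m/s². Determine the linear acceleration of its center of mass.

Translation along the incline: Mg sinθ − f = Ma.
Rotation about the center: fR = Iα with I = MR². No-slip gives a = αR, so f = (I/R²)a = M a.
Substituting: Mg sinθ = (1 + 1.000)Ma, so a = g sinθ/(1 + 1.000) = (9.8) sin 22.9° / 2.000 = 1.907 m/s².

a ≈ 1.91 m/s²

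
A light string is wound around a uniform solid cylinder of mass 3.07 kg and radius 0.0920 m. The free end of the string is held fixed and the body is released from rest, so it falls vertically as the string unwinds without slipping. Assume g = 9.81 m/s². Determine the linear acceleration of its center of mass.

a ≈ 6.54 m/s²

Translation: Mg − T = Ma. Rotation about the center: TR = Iα with I = ½MR².
With a = αR: T = (I/R²)a = (1/2)M a, so Mg = (1 + 0.5000)Ma.
a = g/(1 + 0.5000) = 9.81/1.500 = 6.540 m/s².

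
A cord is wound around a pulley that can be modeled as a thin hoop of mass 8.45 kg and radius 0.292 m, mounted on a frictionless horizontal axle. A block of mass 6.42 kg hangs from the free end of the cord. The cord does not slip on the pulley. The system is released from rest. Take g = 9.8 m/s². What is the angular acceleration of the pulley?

α ≈ 14.5 rad/s²

I = MR² = (8.45)(0.292)² = 0.7205 kg·m².
Block: mg − T = ma. Pulley: TR = Iα. No-slip: a = αR, so T = (I/R²)a = 8.450·a.
Then mg = (m + 8.450)a, so a = (6.42)(9.8)/(6.42 + 8.450) = 4.231 m/s².
α = a/R = 4.231/0.292 = 14.49 rad/s².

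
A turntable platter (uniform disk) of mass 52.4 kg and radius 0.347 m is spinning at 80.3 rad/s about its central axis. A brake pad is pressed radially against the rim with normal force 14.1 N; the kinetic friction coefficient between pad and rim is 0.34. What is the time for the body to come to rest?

t ≈ 152 s

I = ½MR² = (1/2)(52.4)(0.347)² = 3.155 kg·m².
Friction force f = μN = (0.34)(14.1) = 4.794 N at the rim; torque magnitude τ = fR = 1.664 N·m, opposing ω.
|α| = τ/I = 1.664/3.155 = 0.5273 rad/s² (deceleration).
0 = ω₀ − |α|t ⇒ t = ω₀/|α| = 80.3/0.5273 = 152.3 s.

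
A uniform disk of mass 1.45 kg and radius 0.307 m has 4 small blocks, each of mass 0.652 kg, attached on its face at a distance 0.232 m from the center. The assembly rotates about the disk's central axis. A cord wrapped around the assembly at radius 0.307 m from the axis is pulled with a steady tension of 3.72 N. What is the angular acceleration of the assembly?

α ≈ 5.47 rad/s²

I_disk = ½MR² = ½(1.45)(0.307)² = 0.06833 kg·m².
I_blocks = 4·m·r² = 4(0.652)(0.232)² = 0.1404 kg·m².
Total I = 0.2087 kg·m².
τ = F r = (3.72)(0.307) = 1.142 N·m.
α = τ/I = 1.142/0.2087 = 5.472 rad/s².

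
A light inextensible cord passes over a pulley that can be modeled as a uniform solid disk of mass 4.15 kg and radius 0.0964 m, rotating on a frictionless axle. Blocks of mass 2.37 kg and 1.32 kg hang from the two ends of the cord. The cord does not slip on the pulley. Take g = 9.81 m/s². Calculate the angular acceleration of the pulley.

α ≈ 18.5 rad/s²

I = ½MR² = (1/2)(4.15)(0.0964)² = 0.01928 kg·m².
Heavier block: m₁g − T₁ = m₁a. Lighter block: T₂ − m₂g = m₂a.
Pulley: (T₁ − T₂)R = Iα = I(a/R), so T₁ − T₂ = (I/R²)a = (1/2)M_p a = 2.075·a.
Adding the three: (m₁ − m₂)g = (m₁ + m₂ + 2.075)a, so a = (2.37 − 1.32)(9.81)/(2.37 + 1.32 + 2.075) = 1.787 m/s².
α = a/R = 1.787/0.0964 = 18.53 rad/s².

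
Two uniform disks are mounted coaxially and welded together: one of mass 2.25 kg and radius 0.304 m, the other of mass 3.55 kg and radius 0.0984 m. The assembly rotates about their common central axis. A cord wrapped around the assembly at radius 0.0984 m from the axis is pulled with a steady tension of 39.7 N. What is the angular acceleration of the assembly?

I = ½M₁R₁² + ½M₂R₂² = ½(2.25)(0.304)² + ½(3.55)(0.0984)² = 0.1212 kg·m².
τ = F r = (39.7)(0.0984) = 3.906 N·m.
α = τ/I = 3.906/0.1212 = 32.24 rad/s².

α ≈ 32.2 rad/s²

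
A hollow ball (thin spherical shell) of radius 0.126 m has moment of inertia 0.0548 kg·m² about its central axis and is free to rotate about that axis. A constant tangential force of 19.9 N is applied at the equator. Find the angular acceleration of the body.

τ = F R = (19.9)(0.126) = 2.507 N·m.
From τ = Iα: α = 2.507/0.05480 = 45.76 rad/s².

α ≈ 45.8 rad/s²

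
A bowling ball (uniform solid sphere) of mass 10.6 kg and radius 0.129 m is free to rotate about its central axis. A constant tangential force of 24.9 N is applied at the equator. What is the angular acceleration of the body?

I = (2/5)MR² = (2/5)(10.6)(0.129)² = 0.07056 kg·m².
τ = F R = (24.9)(0.129) = 3.212 N·m.
From τ = Iα: α = 3.212/0.07056 = 45.52 rad/s².

α ≈ 45.5 rad/s²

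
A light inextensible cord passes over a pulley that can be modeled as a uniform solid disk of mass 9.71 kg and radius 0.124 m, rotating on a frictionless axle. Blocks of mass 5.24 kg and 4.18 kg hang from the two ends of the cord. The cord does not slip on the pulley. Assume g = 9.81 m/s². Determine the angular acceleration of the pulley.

I = ½MR² = (1/2)(9.71)(0.124)² = 0.07465 kg·m².
Heavier block: m₁g − T₁ = m₁a. Lighter block: T₂ − m₂g = m₂a.
Pulley: (T₁ − T₂)R = Iα = I(a/R), so T₁ − T₂ = (I/R²)a = (1/2)M_p a = 4.855·a.
Adding the three: (m₁ − m₂)g = (m₁ + m₂ + 4.855)a, so a = (5.24 − 4.18)(9.81)/(5.24 + 4.18 + 4.855) = 0.7284 m/s².
α = a/R = 0.7284/0.124 = 5.875 rad/s².

α ≈ 5.87 rad/s²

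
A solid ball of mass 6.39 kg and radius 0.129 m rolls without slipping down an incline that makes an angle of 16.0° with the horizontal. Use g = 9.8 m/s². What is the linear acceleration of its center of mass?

a ≈ 1.93 m/s²

Translation along the incline: Mg sinθ − f = Ma.
Rotation about the center: fR = Iα with I = (2/5)MR². No-slip gives a = αR, so f = (I/R²)a = (2/5)M a.
Substituting: Mg sinθ = (1 + 0.4000)Ma, so a = g sinθ/(1 + 0.4000) = (9.8) sin 16.0° / 1.400 = 1.929 m/s².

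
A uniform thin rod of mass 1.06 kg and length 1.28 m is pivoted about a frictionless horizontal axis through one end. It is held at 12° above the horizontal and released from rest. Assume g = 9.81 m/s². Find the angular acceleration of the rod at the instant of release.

α ≈ 11.2 rad/s²

About the pivot, I = (1/3)ML² = (1/3)(1.06)(1.28)² = 0.5789 kg·m².
The weight acts at the center, a distance L/2 = 0.6400 m from the pivot; τ = Mg(L/2) cos 12° = 6.510 N·m.
α = τ/I = 6.510/0.5789 = 11.24 rad/s².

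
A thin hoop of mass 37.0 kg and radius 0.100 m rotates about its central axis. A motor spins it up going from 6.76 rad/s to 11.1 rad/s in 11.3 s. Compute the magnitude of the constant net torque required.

τ ≈ 0.142 N·m

I = MR² = (37.0)(0.100)² = 0.3700 kg·m².
α = Δω/Δt = (11.1 − 6.76)/11.3 = 0.3841 rad/s².
τ = Iα = (0.3700)(0.3841) = 0.1421 N·m.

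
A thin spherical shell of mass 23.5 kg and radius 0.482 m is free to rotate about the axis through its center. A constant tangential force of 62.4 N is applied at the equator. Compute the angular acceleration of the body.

I = (2/3)MR² = (2/3)(23.5)(0.482)² = 3.640 kg·m².
τ = F R = (62.4)(0.482) = 30.08 N·m.
From τ = Iα: α = 30.08/3.640 = 8.263 rad/s².

α ≈ 8.26 rad/s²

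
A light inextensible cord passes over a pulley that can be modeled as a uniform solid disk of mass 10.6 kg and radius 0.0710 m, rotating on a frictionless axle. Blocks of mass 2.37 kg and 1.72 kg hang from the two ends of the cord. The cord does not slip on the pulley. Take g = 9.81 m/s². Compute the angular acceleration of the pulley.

I = ½MR² = (1/2)(10.6)(0.0710)² = 0.02672 kg·m².
Heavier block: m₁g − T₁ = m₁a. Lighter block: T₂ − m₂g = m₂a.
Pulley: (T₁ − T₂)R = Iα = I(a/R), so T₁ − T₂ = (I/R²)a = (1/2)M_p a = 5.300·a.
Adding the three: (m₁ − m₂)g = (m₁ + m₂ + 5.300)a, so a = (2.37 − 1.72)(9.81)/(2.37 + 1.72 + 5.300) = 0.6791 m/s².
α = a/R = 0.6791/0.0710 = 9.564 rad/s².

α ≈ 9.56 rad/s²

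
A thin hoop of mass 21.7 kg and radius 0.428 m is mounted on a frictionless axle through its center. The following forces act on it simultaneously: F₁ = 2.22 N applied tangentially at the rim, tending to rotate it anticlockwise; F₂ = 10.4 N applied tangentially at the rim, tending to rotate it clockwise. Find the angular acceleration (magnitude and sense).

α ≈ 0.881 rad/s², clockwise

I = MR² = (21.7)(0.428)² = 3.975 kg·m².
Taking anticlockwise as positive: τ₁ = +(2.22)(0.428) = +0.9502 N·m; τ₂ = −(10.4)(0.428) = −4.451 N·m.
Net torque τ = -3.501 N·m.
α = τ/I = -3.501/3.975 = -0.8807 rad/s².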